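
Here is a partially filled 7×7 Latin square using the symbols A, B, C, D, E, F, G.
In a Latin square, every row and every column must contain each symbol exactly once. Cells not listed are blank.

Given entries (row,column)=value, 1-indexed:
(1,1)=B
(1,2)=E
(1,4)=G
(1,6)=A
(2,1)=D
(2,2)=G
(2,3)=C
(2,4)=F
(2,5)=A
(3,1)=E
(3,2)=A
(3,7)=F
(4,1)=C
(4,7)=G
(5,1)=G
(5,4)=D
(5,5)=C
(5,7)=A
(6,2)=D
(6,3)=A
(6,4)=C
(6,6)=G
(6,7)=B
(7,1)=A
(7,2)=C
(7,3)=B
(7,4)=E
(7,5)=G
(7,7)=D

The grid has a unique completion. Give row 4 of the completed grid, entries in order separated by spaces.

C F E A B D G

Row 1, column 7: row 1 has {A, B, E, G} and column 7 has {A, B, D, F, G}, leaving only C.
Row 2, column 7: row 2 has {A, C, D, F, G} and column 7 has {A, B, C, D, F, G}, leaving only E.
Row 2, column 6: row 2 has {A, C, D, E, F, G} and column 6 has {A, G}, leaving only B.
Row 3, column 4: row 3 has {A, E, F} and column 4 has {C, D, E, F, G}, leaving only B.
Row 4, column 4: row 4 has {C, G} and column 4 has {B, C, D, E, F, G}, leaving only A.
Row 3, column 5: row 3 has {A, B, E, F} and column 5 has {A, C, G}, leaving only D.
Row 1, column 5: row 1 has {A, B, C, E, G} and column 5 has {A, C, D, G}, leaving only F.
Row 1, column 3: row 1 has {A, B, C, E, F, G} and column 3 has {A, B, C}, leaving only D.
Row 3, column 3: row 3 has {A, B, D, E, F} and column 3 has {A, B, C, D}, leaving only G.
Row 3, column 6: row 3 has {A, B, D, E, F, G} and column 6 has {A, B, G}, leaving only C.
Row 6, column 1: row 6 has {A, B, C, D, G} and column 1 has {A, B, C, D, E, G}, leaving only F.
Row 6, column 5: row 6 has {A, B, C, D, F, G} and column 5 has {A, C, D, F, G}, leaving only E.
Row 4, column 5: row 4 has {A, C, G} and column 5 has {A, C, D, E, F, G}, leaving only B.
Row 4, column 2: row 4 has {A, B, C, G} and column 2 has {A, C, D, E, G}, leaving only F.
Row 4, column 3: row 4 has {A, B, C, F, G} and column 3 has {A, B, C, D, G}, leaving only E.
Row 4, column 6: row 4 has {A, B, C, E, F, G} and column 6 has {A, B, C, G}, leaving only D.
So row 4 reads: C F E A B D G.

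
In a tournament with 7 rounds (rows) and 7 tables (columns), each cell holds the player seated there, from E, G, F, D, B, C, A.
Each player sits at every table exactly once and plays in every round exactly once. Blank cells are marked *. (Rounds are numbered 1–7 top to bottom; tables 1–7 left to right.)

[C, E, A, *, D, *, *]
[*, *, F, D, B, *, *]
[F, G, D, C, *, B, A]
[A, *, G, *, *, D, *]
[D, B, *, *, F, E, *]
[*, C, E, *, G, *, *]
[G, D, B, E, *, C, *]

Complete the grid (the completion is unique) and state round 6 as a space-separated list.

B C E F G A D

Round 6, table 1: round 6 has {E, G, C} and table 1 has {G, F, D, C, A}, leaving only B.
Round 2, table 1: round 2 has {F, D, B} and table 1 has {G, F, D, B, C, A}, leaving only E.
Round 2, table 2: round 2 has {E, F, D, B} and table 2 has {E, G, D, B, C}, leaving only A.
Round 2, table 6: round 2 has {E, F, D, B, A} and table 6 has {E, D, B, C}, leaving only G.
Round 1, table 6: round 1 has {E, D, C, A} and table 6 has {E, G, D, B, C}, leaving only F.
Round 6, table 6: round 6 has {E, G, B, C} and table 6 has {E, G, F, D, B, C}, leaving only A.
Round 6, table 4: round 6 has {E, G, B, C, A} and table 4 has {E, D, C}, leaving only F.
Round 6, table 7: round 6 has {E, G, F, B, C, A} and table 7 has {A}, leaving only D.
So round 6 reads: B C E F G A D.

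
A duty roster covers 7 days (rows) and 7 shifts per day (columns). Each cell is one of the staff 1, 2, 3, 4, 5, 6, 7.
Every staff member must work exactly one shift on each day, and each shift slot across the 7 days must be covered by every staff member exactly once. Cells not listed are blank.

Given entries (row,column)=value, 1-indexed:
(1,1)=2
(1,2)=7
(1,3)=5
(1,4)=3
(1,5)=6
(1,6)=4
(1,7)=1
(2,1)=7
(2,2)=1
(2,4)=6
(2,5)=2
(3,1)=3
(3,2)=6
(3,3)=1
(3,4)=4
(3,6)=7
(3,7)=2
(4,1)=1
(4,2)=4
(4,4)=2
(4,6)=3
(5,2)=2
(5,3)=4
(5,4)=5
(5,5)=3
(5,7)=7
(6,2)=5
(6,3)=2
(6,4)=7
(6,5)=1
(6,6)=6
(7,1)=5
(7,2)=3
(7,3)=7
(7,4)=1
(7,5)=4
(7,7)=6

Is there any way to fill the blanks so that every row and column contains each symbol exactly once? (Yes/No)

Yes

No day or shift among the givens repeats a symbol, and propagating forced cells runs into no contradiction.
One valid completion exists (for instance, 2 7 5 3 6 4 1 / 7 1 3 6 2 5 4 / 3 6 1 4 5 7 2 / 1 4 6 2 7 3 5 / 6 2 4 5 3 1 7 / 4 5 2 7 1 6 3 / 5 3 7 1 4 2 6).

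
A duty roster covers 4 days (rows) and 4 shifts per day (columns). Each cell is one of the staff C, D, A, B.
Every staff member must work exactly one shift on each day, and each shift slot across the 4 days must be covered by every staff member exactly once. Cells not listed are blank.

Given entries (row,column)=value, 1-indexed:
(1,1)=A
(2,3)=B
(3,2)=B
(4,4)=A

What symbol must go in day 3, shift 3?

Day 3, shift 3 is narrowed to {C, D, A}.
If it were C, then day 4, shift 3 would be left with no valid symbol.
If it were D, then day 4, shift 3 would be left with no valid symbol.
So day 3, shift 3 must be A.

A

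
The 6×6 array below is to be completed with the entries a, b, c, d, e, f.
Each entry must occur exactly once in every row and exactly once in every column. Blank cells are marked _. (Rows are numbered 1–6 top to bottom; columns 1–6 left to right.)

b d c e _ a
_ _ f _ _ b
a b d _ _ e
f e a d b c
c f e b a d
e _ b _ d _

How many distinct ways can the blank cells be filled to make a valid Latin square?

2

Row 1, column 5: eliminating its row and column leaves {f}.
Row 2, column 1: eliminating its row and column leaves {d}.
Row 2, column 2: eliminating its row and column leaves {a, c}.
Row 2, column 4: eliminating its row and column leaves {a, c}.
Row 2, column 5: eliminating its row and column leaves {c, e}.
Row 3, column 4: eliminating its row and column leaves {c, f}.
Row 3, column 5: eliminating its row and column leaves {c, f}.
Row 6, column 2: eliminating its row and column leaves {a, c}.
Row 6, column 4: eliminating its row and column leaves {a, c, f}.
Row 6, column 6: eliminating its row and column leaves {f}.
Enumerating the assignments across these blanks that avoid any row or column repeat gives 2 completions.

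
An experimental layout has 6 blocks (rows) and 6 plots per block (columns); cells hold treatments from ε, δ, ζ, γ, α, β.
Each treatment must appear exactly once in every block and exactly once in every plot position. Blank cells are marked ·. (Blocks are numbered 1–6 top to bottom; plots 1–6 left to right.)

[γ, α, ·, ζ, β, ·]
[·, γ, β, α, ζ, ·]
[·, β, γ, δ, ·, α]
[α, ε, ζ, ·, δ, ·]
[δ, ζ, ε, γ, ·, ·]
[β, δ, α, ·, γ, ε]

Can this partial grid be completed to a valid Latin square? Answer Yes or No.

No

Block 6, plot 4: block 6 together with plot 4 already contain {ε, δ, ζ, γ, α, β} — every symbol — so nothing can go there. The grid has no valid completion.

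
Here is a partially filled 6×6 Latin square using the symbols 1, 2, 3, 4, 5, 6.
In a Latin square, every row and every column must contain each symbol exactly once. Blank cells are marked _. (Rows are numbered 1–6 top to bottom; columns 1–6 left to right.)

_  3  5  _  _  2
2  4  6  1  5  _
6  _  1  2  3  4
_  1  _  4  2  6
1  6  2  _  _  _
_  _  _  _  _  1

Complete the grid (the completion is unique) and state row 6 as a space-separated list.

Row 1, column 1: row 1 has {2, 3, 5} and column 1 has {1, 2, 6}, leaving only 4.
Row 1, column 4: row 1 has {2, 3, 4, 5} and column 4 has {1, 2, 4}, leaving only 6.
Row 1, column 5: row 1 has {2, 3, 4, 5, 6} and column 5 has {2, 3, 5}, leaving only 1.
Row 2, column 6: row 2 has {1, 2, 4, 5, 6} and column 6 has {1, 2, 4, 6}, leaving only 3.
Row 3, column 2: row 3 has {1, 2, 3, 4, 6} and column 2 has {1, 3, 4, 6}, leaving only 5.
Row 6, column 2: row 6 has {1} and column 2 has {1, 3, 4, 5, 6}, leaving only 2.
Row 4, column 3: row 4 has {1, 2, 4, 6} and column 3 has {1, 2, 5, 6}, leaving only 3.
Row 6, column 3: row 6 has {1, 2} and column 3 has {1, 2, 3, 5, 6}, leaving only 4.
Row 6, column 5: row 6 has {1, 2, 4} and column 5 has {1, 2, 3, 5}, leaving only 6.
Row 4, column 1: row 4 has {1, 2, 3, 4, 6} and column 1 has {1, 2, 4, 6}, leaving only 5.
Row 6, column 1: row 6 has {1, 2, 4, 6} and column 1 has {1, 2, 4, 5, 6}, leaving only 3.
Row 6, column 4: row 6 has {1, 2, 3, 4, 6} and column 4 has {1, 2, 4, 6}, leaving only 5.
So row 6 reads: 3 2 4 5 6 1.

3 2 4 5 6 1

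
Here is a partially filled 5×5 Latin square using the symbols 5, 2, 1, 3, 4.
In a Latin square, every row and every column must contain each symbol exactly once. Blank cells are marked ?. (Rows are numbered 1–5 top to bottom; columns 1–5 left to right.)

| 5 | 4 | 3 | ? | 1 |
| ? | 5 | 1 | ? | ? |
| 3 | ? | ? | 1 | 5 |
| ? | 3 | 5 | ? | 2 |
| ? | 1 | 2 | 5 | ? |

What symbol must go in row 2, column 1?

2

Row 1, column 4: row 1 has {5, 1, 3, 4} and column 4 has {5, 1}, leaving only 2.
Row 3, column 2: row 3 has {5, 1, 3} and column 2 has {5, 1, 3, 4}, leaving only 2.
Row 3, column 3: row 3 has {5, 2, 1, 3} and column 3 has {5, 2, 1, 3}, leaving only 4.
Row 4, column 4: row 4 has {5, 2, 3} and column 4 has {5, 2, 1}, leaving only 4.
Row 2, column 4: row 2 has {5, 1} and column 4 has {5, 2, 1, 4}, leaving only 3.
Row 2, column 5: row 2 has {5, 1, 3} and column 5 has {5, 2, 1}, leaving only 4.
Row 2 already has {5, 1, 3, 4} and column 1 already has {5, 3}, so row 2, column 1 must be 2.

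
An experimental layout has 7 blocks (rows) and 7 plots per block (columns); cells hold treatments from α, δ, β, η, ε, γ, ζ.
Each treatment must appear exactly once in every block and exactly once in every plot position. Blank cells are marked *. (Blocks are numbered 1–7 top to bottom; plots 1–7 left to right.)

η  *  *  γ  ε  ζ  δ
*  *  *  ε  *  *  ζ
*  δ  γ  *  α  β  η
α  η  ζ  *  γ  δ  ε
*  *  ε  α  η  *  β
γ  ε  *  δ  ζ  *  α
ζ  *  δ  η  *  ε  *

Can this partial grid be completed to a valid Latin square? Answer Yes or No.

Yes

No block or plot among the givens repeats a symbol, and propagating forced cells runs into no contradiction.
One valid completion exists (for instance, η β α γ ε ζ δ / β γ η ε δ α ζ / ε δ γ ζ α β η / α η ζ β γ δ ε / δ ζ ε α η γ β / γ ε β δ ζ η α / ζ α δ η β ε γ).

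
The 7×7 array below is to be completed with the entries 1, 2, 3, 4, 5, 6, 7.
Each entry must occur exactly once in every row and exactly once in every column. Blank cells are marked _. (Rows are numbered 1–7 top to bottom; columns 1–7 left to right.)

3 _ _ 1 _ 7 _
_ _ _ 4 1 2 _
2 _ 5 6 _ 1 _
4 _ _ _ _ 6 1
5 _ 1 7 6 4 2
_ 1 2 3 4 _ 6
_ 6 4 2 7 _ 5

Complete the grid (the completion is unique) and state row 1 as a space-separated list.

3 2 6 1 5 7 4

Row 1, column 3: row 1 has {1, 3, 7} and column 3 has {1, 2, 4, 5}, leaving only 6.
Row 1, column 7: row 1 has {1, 3, 6, 7} and column 7 has {1, 2, 5, 6}, leaving only 4.
Row 3, column 5: row 3 has {1, 2, 5, 6} and column 5 has {1, 4, 6, 7}, leaving only 3.
Row 3, column 7: row 3 has {1, 2, 3, 5, 6} and column 7 has {1, 2, 4, 5, 6}, leaving only 7.
Row 2, column 7: row 2 has {1, 2, 4} and column 7 has {1, 2, 4, 5, 6, 7}, leaving only 3.
Row 2, column 3: row 2 has {1, 2, 3, 4} and column 3 has {1, 2, 4, 5, 6}, leaving only 7.
Row 2, column 1: row 2 has {1, 2, 3, 4, 7} and column 1 has {2, 3, 4, 5}, leaving only 6.
Row 2, column 2: row 2 has {1, 2, 3, 4, 6, 7} and column 2 has {1, 6}, leaving only 5.
Row 1, column 2: row 1 has {1, 3, 4, 6, 7} and column 2 has {1, 5, 6}, leaving only 2.
Row 1, column 5: row 1 has {1, 2, 3, 4, 6, 7} and column 5 has {1, 3, 4, 6, 7}, leaving only 5.
So row 1 reads: 3 2 6 1 5 7 4.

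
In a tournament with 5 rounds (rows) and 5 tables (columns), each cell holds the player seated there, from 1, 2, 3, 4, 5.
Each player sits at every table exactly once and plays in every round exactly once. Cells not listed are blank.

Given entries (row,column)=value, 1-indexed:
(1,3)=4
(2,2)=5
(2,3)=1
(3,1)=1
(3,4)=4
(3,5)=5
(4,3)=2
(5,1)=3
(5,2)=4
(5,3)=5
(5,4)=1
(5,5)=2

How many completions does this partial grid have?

Round 1, table 1: eliminating its round and table leaves {2, 5}.
Round 1, table 2: eliminating its round and table leaves {1, 2, 3}.
Round 1, table 4: eliminating its round and table leaves {2, 3, 5}.
Round 1, table 5: eliminating its round and table leaves {1, 3}.
Round 2, table 1: eliminating its round and table leaves {2, 4}.
Round 2, table 4: eliminating its round and table leaves {2, 3}.
Round 2, table 5: eliminating its round and table leaves {3, 4}.
Round 3, table 2: eliminating its round and table leaves {2, 3}.
Round 3, table 3: eliminating its round and table leaves {3}.
Round 4, table 1: eliminating its round and table leaves {4, 5}.
Round 4, table 2: eliminating its round and table leaves {1, 3}.
Round 4, table 4: eliminating its round and table leaves {3, 5}.
Round 4, table 5: eliminating its round and table leaves {1, 3, 4}.
Enumerating the assignments across these blanks that avoid any round or table repeat gives 3 completions.

3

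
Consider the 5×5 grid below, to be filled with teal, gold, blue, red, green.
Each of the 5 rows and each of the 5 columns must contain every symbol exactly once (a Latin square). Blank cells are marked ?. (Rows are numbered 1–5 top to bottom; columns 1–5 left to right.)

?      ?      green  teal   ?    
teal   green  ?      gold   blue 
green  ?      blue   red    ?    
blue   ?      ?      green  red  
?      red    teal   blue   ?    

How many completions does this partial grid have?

1

Row 1, column 1: eliminating its row and column leaves {gold, red}.
Row 1, column 2: eliminating its row and column leaves {gold, blue}.
Row 1, column 5: eliminating its row and column leaves {gold}.
Row 2, column 3: eliminating its row and column leaves {red}.
Row 3, column 2: eliminating its row and column leaves {teal, gold}.
Row 3, column 5: eliminating its row and column leaves {teal, gold}.
Row 4, column 2: eliminating its row and column leaves {teal, gold}.
Row 4, column 3: eliminating its row and column leaves {gold}.
Row 5, column 1: eliminating its row and column leaves {gold}.
Row 5, column 5: eliminating its row and column leaves {gold, green}.
Only one assignment across all blanks avoids any row or column repeat, giving 1 completion.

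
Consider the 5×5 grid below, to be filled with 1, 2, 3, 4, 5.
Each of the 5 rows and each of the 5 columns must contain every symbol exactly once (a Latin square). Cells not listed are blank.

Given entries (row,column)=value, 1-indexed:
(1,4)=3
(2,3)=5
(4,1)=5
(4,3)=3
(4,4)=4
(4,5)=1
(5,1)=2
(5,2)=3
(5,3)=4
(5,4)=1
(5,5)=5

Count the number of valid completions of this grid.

3

Row 1, column 1: eliminating its row and column leaves {1, 4}.
Row 1, column 2: eliminating its row and column leaves {1, 2, 4, 5}.
Row 1, column 3: eliminating its row and column leaves {1, 2}.
Row 1, column 5: eliminating its row and column leaves {2, 4}.
Row 2, column 1: eliminating its row and column leaves {1, 3, 4}.
Row 2, column 2: eliminating its row and column leaves {1, 2, 4}.
Row 2, column 4: eliminating its row and column leaves {2}.
Row 2, column 5: eliminating its row and column leaves {2, 3, 4}.
Row 3, column 1: eliminating its row and column leaves {1, 3, 4}.
Row 3, column 2: eliminating its row and column leaves {1, 2, 4, 5}.
Row 3, column 3: eliminating its row and column leaves {1, 2}.
Row 3, column 4: eliminating its row and column leaves {2, 5}.
Row 3, column 5: eliminating its row and column leaves {2, 3, 4}.
Row 4, column 2: eliminating its row and column leaves {2}.
Enumerating the assignments across these blanks that avoid any row or column repeat gives 3 completions.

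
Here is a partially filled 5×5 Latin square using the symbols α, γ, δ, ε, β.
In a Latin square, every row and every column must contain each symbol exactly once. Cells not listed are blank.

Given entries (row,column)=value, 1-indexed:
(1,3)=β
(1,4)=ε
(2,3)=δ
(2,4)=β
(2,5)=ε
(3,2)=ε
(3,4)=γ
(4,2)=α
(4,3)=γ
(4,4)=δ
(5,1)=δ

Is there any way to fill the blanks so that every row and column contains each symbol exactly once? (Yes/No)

No row or column among the givens repeats a symbol, and propagating forced cells runs into no contradiction.
One valid completion exists (for instance, γ δ β ε α / α γ δ β ε / β ε α γ δ / ε α γ δ β / δ β ε α γ).

Yes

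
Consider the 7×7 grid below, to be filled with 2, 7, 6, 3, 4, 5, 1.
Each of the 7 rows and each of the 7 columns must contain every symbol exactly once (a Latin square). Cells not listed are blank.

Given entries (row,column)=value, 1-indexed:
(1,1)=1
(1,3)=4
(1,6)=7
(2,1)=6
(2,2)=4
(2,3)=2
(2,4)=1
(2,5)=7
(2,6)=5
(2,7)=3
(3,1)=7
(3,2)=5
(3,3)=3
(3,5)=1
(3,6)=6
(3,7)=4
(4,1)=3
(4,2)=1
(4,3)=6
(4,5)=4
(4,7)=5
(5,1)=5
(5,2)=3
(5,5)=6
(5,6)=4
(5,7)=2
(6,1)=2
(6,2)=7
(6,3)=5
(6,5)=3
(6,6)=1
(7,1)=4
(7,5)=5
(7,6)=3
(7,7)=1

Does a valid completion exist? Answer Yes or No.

Row 1, column 5: row 1 has {7, 4, 1} and column 5 has {7, 6, 3, 4, 5, 1}, so it must be 2.
Row 1, column 2: row 1 has {2, 7, 4, 1} and column 2 has {7, 3, 4, 5, 1}, so it must be 6.
Now row 1, column 7: row 1 together with column 7 already contain {2, 7, 6, 3, 4, 5, 1} — every symbol — so nothing can go there. The grid has no valid completion.

No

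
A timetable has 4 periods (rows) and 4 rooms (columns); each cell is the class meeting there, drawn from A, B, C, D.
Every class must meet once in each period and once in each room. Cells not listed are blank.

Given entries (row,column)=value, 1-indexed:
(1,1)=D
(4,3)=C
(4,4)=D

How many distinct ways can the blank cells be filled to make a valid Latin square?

16

Period 1, room 2: eliminating its period and room leaves {A, B, C}.
Period 1, room 3: eliminating its period and room leaves {A, B}.
Period 1, room 4: eliminating its period and room leaves {A, B, C}.
Period 2, room 1: eliminating its period and room leaves {A, B, C}.
Period 2, room 2: eliminating its period and room leaves {A, B, C, D}.
Period 2, room 3: eliminating its period and room leaves {A, B, D}.
Period 2, room 4: eliminating its period and room leaves {A, B, C}.
Period 3, room 1: eliminating its period and room leaves {A, B, C}.
Period 3, room 2: eliminating its period and room leaves {A, B, C, D}.
Period 3, room 3: eliminating its period and room leaves {A, B, D}.
Period 3, room 4: eliminating its period and room leaves {A, B, C}.
Period 4, room 1: eliminating its period and room leaves {A, B}.
Period 4, room 2: eliminating its period and room leaves {A, B}.
Enumerating the assignments across these blanks that avoid any period or room repeat gives 16 completions.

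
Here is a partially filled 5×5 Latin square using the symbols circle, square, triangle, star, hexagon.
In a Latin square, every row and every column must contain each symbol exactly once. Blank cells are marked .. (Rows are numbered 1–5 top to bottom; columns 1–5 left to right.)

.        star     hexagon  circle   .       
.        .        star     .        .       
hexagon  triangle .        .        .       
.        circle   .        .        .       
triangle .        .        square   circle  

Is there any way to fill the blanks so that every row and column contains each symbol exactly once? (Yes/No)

Row 5, column 3: row 5 together with column 3 already contain {circle, square, triangle, star, hexagon} — every symbol — so nothing can go there. The grid has no valid completion.

No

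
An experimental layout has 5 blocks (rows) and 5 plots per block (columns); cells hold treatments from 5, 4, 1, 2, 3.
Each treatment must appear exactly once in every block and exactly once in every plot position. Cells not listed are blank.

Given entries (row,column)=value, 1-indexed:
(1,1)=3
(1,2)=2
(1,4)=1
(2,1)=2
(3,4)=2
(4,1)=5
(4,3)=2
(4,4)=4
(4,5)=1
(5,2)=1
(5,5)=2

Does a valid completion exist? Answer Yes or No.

Yes

No block or plot among the givens repeats a symbol, and propagating forced cells runs into no contradiction.
One valid completion exists (for instance, 3 2 4 1 5 / 2 4 1 5 3 / 1 5 3 2 4 / 5 3 2 4 1 / 4 1 5 3 2).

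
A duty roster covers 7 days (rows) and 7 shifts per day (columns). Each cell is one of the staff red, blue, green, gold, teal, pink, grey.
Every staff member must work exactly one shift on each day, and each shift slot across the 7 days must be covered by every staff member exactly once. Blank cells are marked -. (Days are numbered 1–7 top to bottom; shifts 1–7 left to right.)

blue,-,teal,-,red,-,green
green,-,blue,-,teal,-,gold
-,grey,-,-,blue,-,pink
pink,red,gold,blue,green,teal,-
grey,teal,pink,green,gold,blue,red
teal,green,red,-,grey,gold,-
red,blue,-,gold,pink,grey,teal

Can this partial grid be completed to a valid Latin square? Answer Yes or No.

No

Day 1, shift 6: day 1 has {red, blue, green, teal} and shift 6 has {blue, gold, teal, grey}, so it must be pink.
Day 1, shift 2: day 1 has {red, blue, green, teal, pink} and shift 2 has {red, blue, green, teal, grey}, so it must be gold.
Day 1, shift 4: day 1 has {red, blue, green, gold, teal, pink} and shift 4 has {blue, green, gold}, so it must be grey.
Day 2, shift 2: day 2 has {blue, green, gold, teal} and shift 2 has {red, blue, green, gold, teal, grey}, so it must be pink.
Day 2, shift 4: day 2 has {blue, green, gold, teal, pink} and shift 4 has {blue, green, gold, grey}, so it must be red.
Now day 2, shift 6: day 2 together with shift 6 already contain {red, blue, green, gold, teal, pink, grey} — every symbol — so nothing can go there. The grid has no valid completion.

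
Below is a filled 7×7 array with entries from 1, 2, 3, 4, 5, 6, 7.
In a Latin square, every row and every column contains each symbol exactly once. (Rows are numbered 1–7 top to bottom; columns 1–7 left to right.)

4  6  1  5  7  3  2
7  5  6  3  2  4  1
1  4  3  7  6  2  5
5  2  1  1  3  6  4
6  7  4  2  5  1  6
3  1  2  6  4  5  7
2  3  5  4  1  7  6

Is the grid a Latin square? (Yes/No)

Row 4 contains 1 twice (at columns 3 and 4); row 5 is also not a permutation.

No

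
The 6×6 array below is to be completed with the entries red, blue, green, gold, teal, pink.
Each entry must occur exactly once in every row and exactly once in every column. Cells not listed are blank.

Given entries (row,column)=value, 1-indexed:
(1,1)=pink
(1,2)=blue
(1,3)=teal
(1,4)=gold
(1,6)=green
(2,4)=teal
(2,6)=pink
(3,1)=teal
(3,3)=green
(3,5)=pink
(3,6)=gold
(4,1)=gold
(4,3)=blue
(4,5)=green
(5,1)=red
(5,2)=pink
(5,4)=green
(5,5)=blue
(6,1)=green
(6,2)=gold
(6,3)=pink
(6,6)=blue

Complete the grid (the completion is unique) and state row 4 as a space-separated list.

Row 1, column 5: row 1 has {blue, green, gold, teal, pink} and column 5 has {blue, green, pink}, leaving only red.
Row 2, column 1: row 2 has {teal, pink} and column 1 has {red, green, gold, teal, pink}, leaving only blue.
Row 2, column 5: row 2 has {blue, teal, pink} and column 5 has {red, blue, green, pink}, leaving only gold.
Row 2, column 3: row 2 has {blue, gold, teal, pink} and column 3 has {blue, green, teal, pink}, leaving only red.
Row 2, column 2: row 2 has {red, blue, gold, teal, pink} and column 2 has {blue, gold, pink}, leaving only green.
Row 3, column 2: row 3 has {green, gold, teal, pink} and column 2 has {blue, green, gold, pink}, leaving only red.
Row 4, column 2: row 4 has {blue, green, gold} and column 2 has {red, blue, green, gold, pink}, leaving only teal.
Row 4, column 6: row 4 has {blue, green, gold, teal} and column 6 has {blue, green, gold, pink}, leaving only red.
Row 4, column 4: row 4 has {red, blue, green, gold, teal} and column 4 has {green, gold, teal}, leaving only pink.
So row 4 reads: gold teal blue pink green red.

gold teal blue pink green red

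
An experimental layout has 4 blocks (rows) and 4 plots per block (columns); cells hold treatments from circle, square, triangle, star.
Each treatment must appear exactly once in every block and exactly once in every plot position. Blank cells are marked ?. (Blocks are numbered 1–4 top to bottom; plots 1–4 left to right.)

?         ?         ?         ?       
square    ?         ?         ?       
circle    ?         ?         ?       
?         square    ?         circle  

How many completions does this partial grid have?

Block 1, plot 1: eliminating its block and plot leaves {triangle, star}.
Block 1, plot 2: eliminating its block and plot leaves {circle, triangle, star}.
Block 1, plot 3: eliminating its block and plot leaves {circle, square, triangle, star}.
Block 1, plot 4: eliminating its block and plot leaves {square, triangle, star}.
Block 2, plot 2: eliminating its block and plot leaves {circle, triangle, star}.
Block 2, plot 3: eliminating its block and plot leaves {circle, triangle, star}.
Block 2, plot 4: eliminating its block and plot leaves {triangle, star}.
Block 3, plot 2: eliminating its block and plot leaves {triangle, star}.
Block 3, plot 3: eliminating its block and plot leaves {square, triangle, star}.
Block 3, plot 4: eliminating its block and plot leaves {square, triangle, star}.
Block 4, plot 1: eliminating its block and plot leaves {triangle, star}.
Block 4, plot 3: eliminating its block and plot leaves {triangle, star}.
Enumerating the assignments across these blanks that avoid any block or plot repeat gives 8 completions.

8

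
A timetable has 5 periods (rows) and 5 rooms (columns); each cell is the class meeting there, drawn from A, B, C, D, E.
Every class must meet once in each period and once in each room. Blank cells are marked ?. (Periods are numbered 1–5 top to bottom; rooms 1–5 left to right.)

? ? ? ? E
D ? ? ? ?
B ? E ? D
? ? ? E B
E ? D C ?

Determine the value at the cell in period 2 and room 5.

C

Period 3, room 4: period 3 has {B, D, E} and room 4 has {C, E}, leaving only A.
Period 2, room 4: period 2 has {D} and room 4 has {A, C, E}, leaving only B.
Period 1, room 4: period 1 has {E} and room 4 has {A, B, C, E}, leaving only D.
Period 3, room 2: period 3 has {A, B, D, E} and room 2 has {}, leaving only C.
Period 5, room 5: period 5 has {C, D, E} and room 5 has {B, D, E}, leaving only A.
Period 2 already has {B, D} and room 5 already has {A, B, D, E}, so period 2, room 5 must be C.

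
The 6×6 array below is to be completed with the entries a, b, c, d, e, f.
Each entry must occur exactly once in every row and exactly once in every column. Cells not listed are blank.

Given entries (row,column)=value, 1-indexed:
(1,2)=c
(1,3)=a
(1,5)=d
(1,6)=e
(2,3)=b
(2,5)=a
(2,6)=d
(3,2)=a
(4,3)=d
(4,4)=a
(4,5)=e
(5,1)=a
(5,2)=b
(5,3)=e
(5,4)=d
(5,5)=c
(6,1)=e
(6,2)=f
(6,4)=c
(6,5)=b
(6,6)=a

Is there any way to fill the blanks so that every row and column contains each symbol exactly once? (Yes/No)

No

Row 4, column 2: row 4 together with column 2 already contain {a, b, c, d, e, f} — every symbol — so nothing can go there. The grid has no valid completion.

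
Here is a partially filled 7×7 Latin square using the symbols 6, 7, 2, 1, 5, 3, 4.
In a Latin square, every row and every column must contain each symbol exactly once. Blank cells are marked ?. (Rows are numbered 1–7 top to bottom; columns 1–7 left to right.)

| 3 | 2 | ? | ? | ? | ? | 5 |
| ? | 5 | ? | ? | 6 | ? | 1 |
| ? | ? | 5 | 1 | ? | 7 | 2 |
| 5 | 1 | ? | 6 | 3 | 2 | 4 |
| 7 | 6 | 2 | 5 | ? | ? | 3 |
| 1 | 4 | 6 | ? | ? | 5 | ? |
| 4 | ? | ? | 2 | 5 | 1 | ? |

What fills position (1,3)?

1

Row 2, column 1: row 2 has {6, 1, 5} and column 1 has {7, 1, 5, 3, 4}, leaving only 2.
Row 3, column 1: row 3 has {7, 2, 1, 5} and column 1 has {7, 2, 1, 5, 3, 4}, leaving only 6.
Row 3, column 2: row 3 has {6, 7, 2, 1, 5} and column 2 has {6, 2, 1, 5, 4}, leaving only 3.
Row 3, column 5: row 3 has {6, 7, 2, 1, 5, 3} and column 5 has {6, 5, 3}, leaving only 4.
Row 4, column 3: row 4 has {6, 2, 1, 5, 3, 4} and column 3 has {6, 2, 5}, leaving only 7.
Row 5, column 5: row 5 has {6, 7, 2, 5, 3} and column 5 has {6, 5, 3, 4}, leaving only 1.
Row 1, column 5: row 1 has {2, 5, 3} and column 5 has {6, 1, 5, 3, 4}, leaving only 7.
Row 1, column 4: row 1 has {7, 2, 5, 3} and column 4 has {6, 2, 1, 5}, leaving only 4.
Row 1 already has {7, 2, 5, 3, 4} and column 3 already has {6, 7, 2, 5}, so row 1, column 3 must be 1.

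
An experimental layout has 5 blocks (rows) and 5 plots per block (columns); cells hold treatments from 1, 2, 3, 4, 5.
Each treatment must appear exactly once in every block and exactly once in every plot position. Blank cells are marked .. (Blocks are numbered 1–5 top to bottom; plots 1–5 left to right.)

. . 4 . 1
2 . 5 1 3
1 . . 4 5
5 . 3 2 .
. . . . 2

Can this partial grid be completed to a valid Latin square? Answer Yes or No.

Yes

No block or plot among the givens repeats a symbol, and propagating forced cells runs into no contradiction.
One valid completion exists (for instance, 3 2 4 5 1 / 2 4 5 1 3 / 1 3 2 4 5 / 5 1 3 2 4 / 4 5 1 3 2).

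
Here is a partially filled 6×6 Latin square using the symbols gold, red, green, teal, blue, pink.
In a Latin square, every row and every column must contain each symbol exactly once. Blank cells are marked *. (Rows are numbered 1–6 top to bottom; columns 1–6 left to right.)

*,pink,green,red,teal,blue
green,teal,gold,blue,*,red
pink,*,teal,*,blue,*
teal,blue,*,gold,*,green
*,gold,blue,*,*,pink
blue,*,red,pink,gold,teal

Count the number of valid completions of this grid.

1

Row 1, column 1: eliminating its row and column leaves {gold}.
Row 2, column 5: eliminating its row and column leaves {pink}.
Row 3, column 2: eliminating its row and column leaves {red, green}.
Row 3, column 4: eliminating its row and column leaves {green}.
Row 3, column 6: eliminating its row and column leaves {gold}.
Row 4, column 3: eliminating its row and column leaves {pink}.
Row 4, column 5: eliminating its row and column leaves {red, pink}.
Row 5, column 1: eliminating its row and column leaves {red}.
Row 5, column 4: eliminating its row and column leaves {green, teal}.
Row 5, column 5: eliminating its row and column leaves {red, green}.
Row 6, column 2: eliminating its row and column leaves {green}.
Only one assignment across all blanks avoids any row or column repeat, giving 1 completion.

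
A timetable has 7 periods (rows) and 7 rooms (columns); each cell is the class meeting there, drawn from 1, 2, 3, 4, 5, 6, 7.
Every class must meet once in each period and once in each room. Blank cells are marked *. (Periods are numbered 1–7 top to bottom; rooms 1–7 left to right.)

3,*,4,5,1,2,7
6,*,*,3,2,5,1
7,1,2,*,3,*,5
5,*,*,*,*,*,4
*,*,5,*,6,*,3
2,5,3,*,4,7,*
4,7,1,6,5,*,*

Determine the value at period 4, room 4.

2

Period 1, room 2: period 1 has {1, 2, 3, 4, 5, 7} and room 2 has {1, 5, 7}, leaving only 6.
Period 2, room 2: period 2 has {1, 2, 3, 5, 6} and room 2 has {1, 5, 6, 7}, leaving only 4.
Period 2, room 3: period 2 has {1, 2, 3, 4, 5, 6} and room 3 has {1, 2, 3, 4, 5}, leaving only 7.
Period 3, room 4: period 3 has {1, 2, 3, 5, 7} and room 4 has {3, 5, 6}, leaving only 4.
Period 3, room 6: period 3 has {1, 2, 3, 4, 5, 7} and room 6 has {2, 5, 7}, leaving only 6.
Period 4, room 3: period 4 has {4, 5} and room 3 has {1, 2, 3, 4, 5, 7}, leaving only 6.
Period 4, room 5: period 4 has {4, 5, 6} and room 5 has {1, 2, 3, 4, 5, 6}, leaving only 7.
Period 5, room 1: period 5 has {3, 5, 6} and room 1 has {2, 3, 4, 5, 6, 7}, leaving only 1.
Period 5, room 2: period 5 has {1, 3, 5, 6} and room 2 has {1, 4, 5, 6, 7}, leaving only 2.
Period 4, room 2: period 4 has {4, 5, 6, 7} and room 2 has {1, 2, 4, 5, 6, 7}, leaving only 3.
Period 4, room 6: period 4 has {3, 4, 5, 6, 7} and room 6 has {2, 5, 6, 7}, leaving only 1.
Period 4 already has {1, 3, 4, 5, 6, 7} and room 4 already has {3, 4, 5, 6}, so period 4, room 4 must be 2.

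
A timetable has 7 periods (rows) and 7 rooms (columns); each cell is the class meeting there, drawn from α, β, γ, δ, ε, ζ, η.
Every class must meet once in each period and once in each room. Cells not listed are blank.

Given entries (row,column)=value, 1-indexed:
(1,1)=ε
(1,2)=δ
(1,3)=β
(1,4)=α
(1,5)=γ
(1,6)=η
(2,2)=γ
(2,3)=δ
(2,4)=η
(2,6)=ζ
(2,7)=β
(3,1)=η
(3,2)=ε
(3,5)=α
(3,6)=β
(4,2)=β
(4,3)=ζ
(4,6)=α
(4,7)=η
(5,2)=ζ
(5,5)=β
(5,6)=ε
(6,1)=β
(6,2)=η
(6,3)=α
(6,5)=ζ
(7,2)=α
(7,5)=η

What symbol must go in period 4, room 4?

Period 1, room 7: period 1 has {α, β, γ, δ, ε, η} and room 7 has {β, η}, leaving only ζ.
Period 2, room 1: period 2 has {β, γ, δ, ζ, η} and room 1 has {β, ε, η}, leaving only α.
Period 2, room 5: period 2 has {α, β, γ, δ, ζ, η} and room 5 has {α, β, γ, ζ, η}, leaving only ε.
Period 3, room 3: period 3 has {α, β, ε, η} and room 3 has {α, β, δ, ζ}, leaving only γ.
Period 3, room 7: period 3 has {α, β, γ, ε, η} and room 7 has {β, ζ, η}, leaving only δ.
Period 3, room 4: period 3 has {α, β, γ, δ, ε, η} and room 4 has {α, η}, leaving only ζ.
Period 4, room 5: period 4 has {α, β, ζ, η} and room 5 has {α, β, γ, ε, ζ, η}, leaving only δ.
Period 4, room 1: period 4 has {α, β, δ, ζ, η} and room 1 has {α, β, ε, η}, leaving only γ.
Period 4 already has {α, β, γ, δ, ζ, η} and room 4 already has {α, ζ, η}, so period 4, room 4 must be ε.

ε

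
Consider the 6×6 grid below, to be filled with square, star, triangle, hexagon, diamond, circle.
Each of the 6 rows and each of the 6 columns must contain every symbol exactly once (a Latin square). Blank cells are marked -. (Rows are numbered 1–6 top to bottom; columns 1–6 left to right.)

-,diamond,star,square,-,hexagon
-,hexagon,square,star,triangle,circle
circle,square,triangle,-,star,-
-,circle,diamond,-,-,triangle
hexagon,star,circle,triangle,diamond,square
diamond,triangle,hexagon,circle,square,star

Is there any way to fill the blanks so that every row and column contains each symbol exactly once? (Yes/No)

No

Row 2, column 1: row 2 together with column 1 already contain {square, star, triangle, hexagon, diamond, circle} — every symbol — so nothing can go there. The grid has no valid completion.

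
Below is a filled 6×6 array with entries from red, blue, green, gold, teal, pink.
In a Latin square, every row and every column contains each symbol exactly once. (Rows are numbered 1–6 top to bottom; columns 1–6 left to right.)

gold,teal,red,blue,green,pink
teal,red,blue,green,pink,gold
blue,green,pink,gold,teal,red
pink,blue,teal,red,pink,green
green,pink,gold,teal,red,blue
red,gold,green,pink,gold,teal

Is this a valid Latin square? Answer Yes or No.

Row 4 contains pink twice (at columns 1 and 5); row 6 is also not a permutation.

No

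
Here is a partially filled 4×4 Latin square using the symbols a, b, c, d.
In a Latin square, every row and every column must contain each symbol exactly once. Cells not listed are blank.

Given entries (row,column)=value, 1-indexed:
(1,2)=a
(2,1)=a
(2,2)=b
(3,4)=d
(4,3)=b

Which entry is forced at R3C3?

Row 2, column 4: row 2 has {a, b} and column 4 has {d}, leaving only c.
Row 1, column 4: row 1 has {a} and column 4 has {c, d}, leaving only b.
Row 2, column 3: row 2 has {a, b, c} and column 3 has {b}, leaving only d.
Row 1, column 3: row 1 has {a, b} and column 3 has {b, d}, leaving only c.
Row 3 already has {d} and column 3 already has {b, c, d}, so row 3, column 3 must be a.

a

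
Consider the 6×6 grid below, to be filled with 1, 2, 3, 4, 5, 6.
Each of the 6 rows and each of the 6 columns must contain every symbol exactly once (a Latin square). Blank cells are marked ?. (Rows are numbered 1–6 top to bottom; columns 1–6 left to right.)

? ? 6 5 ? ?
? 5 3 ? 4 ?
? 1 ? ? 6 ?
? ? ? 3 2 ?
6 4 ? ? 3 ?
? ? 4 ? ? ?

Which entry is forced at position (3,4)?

4

Row 1, column 5: row 1 has {5, 6} and column 5 has {2, 3, 4, 6}, leaving only 1.
Row 4, column 2: row 4 has {2, 3} and column 2 has {1, 4, 5}, leaving only 6.
Row 6, column 5: row 6 has {4} and column 5 has {1, 2, 3, 4, 6}, leaving only 5.
Row 3, column 4 is narrowed to {2, 4}.
If it were 2, then row 6, column 4 would be left with no valid symbol.
So row 3, column 4 must be 4.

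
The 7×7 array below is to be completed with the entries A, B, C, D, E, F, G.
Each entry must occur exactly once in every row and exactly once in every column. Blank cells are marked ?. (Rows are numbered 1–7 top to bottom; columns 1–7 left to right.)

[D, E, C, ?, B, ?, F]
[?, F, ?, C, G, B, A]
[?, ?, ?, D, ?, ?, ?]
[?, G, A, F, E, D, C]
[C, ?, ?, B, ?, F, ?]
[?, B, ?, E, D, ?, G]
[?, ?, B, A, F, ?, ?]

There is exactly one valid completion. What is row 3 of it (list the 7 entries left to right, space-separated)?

F A E D C G B

Row 1, column 4: row 1 has {B, C, D, E, F} and column 4 has {A, B, C, D, E, F}, leaving only G.
Row 1, column 6: row 1 has {B, C, D, E, F, G} and column 6 has {B, D, F}, leaving only A.
Row 2, column 1: row 2 has {A, B, C, F, G} and column 1 has {C, D}, leaving only E.
Row 2, column 3: row 2 has {A, B, C, E, F, G} and column 3 has {A, B, C}, leaving only D.
Row 4, column 1: row 4 has {A, C, D, E, F, G} and column 1 has {C, D, E}, leaving only B.
Row 5, column 5: row 5 has {B, C, F} and column 5 has {B, D, E, F, G}, leaving only A.
Row 3, column 5: row 3 has {D} and column 5 has {A, B, D, E, F, G}, leaving only C.
Row 3, column 2: row 3 has {C, D} and column 2 has {B, E, F, G}, leaving only A.
Row 5, column 2: row 5 has {A, B, C, F} and column 2 has {A, B, E, F, G}, leaving only D.
Row 5, column 7: row 5 has {A, B, C, D, F} and column 7 has {A, C, F, G}, leaving only E.
Row 3, column 7: row 3 has {A, C, D} and column 7 has {A, C, E, F, G}, leaving only B.
Row 5, column 3: row 5 has {A, B, C, D, E, F} and column 3 has {A, B, C, D}, leaving only G.
Row 6, column 3: row 6 has {B, D, E, G} and column 3 has {A, B, C, D, G}, leaving only F.
Row 3, column 3: row 3 has {A, B, C, D} and column 3 has {A, B, C, D, F, G}, leaving only E.
Row 3, column 6: row 3 has {A, B, C, D, E} and column 6 has {A, B, D, F}, leaving only G.
Row 3, column 1: row 3 has {A, B, C, D, E, G} and column 1 has {B, C, D, E}, leaving only F.
So row 3 reads: F A E D C G B.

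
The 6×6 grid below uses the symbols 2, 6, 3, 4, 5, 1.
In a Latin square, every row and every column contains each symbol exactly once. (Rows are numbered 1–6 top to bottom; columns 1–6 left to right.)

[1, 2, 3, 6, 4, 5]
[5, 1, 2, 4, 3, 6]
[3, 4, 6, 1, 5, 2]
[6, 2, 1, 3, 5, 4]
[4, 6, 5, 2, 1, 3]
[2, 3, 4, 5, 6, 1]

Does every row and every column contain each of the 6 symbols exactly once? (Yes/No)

No

Every row is a permutation, but column 5 contains 5 twice (at rows 3 and 4).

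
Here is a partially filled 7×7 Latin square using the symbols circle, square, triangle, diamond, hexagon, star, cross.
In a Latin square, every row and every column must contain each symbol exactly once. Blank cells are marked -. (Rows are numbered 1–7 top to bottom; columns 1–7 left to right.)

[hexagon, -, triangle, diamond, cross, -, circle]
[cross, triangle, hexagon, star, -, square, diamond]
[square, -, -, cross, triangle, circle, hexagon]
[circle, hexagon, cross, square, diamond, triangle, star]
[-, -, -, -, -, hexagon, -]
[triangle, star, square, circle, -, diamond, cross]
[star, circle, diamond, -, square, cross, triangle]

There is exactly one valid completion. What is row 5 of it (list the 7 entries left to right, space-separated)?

Row 5, column 1: row 5 has {hexagon} and column 1 has {circle, square, triangle, hexagon, star, cross}, leaving only diamond.
Row 5, column 4: row 5 has {diamond, hexagon} and column 4 has {circle, square, diamond, star, cross}, leaving only triangle.
Row 5, column 7: row 5 has {triangle, diamond, hexagon} and column 7 has {circle, triangle, diamond, hexagon, star, cross}, leaving only square.
Row 5, column 2: row 5 has {square, triangle, diamond, hexagon} and column 2 has {circle, triangle, hexagon, star}, leaving only cross.
Row 1, column 2: row 1 has {circle, triangle, diamond, hexagon, cross} and column 2 has {circle, triangle, hexagon, star, cross}, leaving only square.
Row 1, column 6: row 1 has {circle, square, triangle, diamond, hexagon, cross} and column 6 has {circle, square, triangle, diamond, hexagon, cross}, leaving only star.
Row 2, column 5: row 2 has {square, triangle, diamond, hexagon, star, cross} and column 5 has {square, triangle, diamond, cross}, leaving only circle.
Row 5, column 5: row 5 has {square, triangle, diamond, hexagon, cross} and column 5 has {circle, square, triangle, diamond, cross}, leaving only star.
Row 5, column 3: row 5 has {square, triangle, diamond, hexagon, star, cross} and column 3 has {square, triangle, diamond, hexagon, cross}, leaving only circle.
So row 5 reads: diamond cross circle triangle star hexagon square.

diamond cross circle triangle star hexagon square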